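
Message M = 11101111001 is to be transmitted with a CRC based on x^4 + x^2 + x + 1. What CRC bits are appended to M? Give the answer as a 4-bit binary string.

Append 4 zeros: 111011110010000. Divide by 10111 (XOR where the leading bit is 1):
  pos 0: 11101 XOR 10111 = 01010
  pos 1: 10101 XOR 10111 = 00010
  pos 4: 10110 XOR 10111 = 00001
  pos 8: 10100 XOR 10111 = 00011
Remainder (last 4 bits) = 1100. This is the CRC / FCS.

1100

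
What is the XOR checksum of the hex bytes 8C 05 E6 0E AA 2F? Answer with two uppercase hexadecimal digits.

XOR the bytes together:
  start with 0x8C
  0x8C ⊕ 0x05 = 0x89
  0x89 ⊕ 0xE6 = 0x6F
  0x6F ⊕ 0x0E = 0x61
  0x61 ⊕ 0xAA = 0xCB
  0xCB ⊕ 0x2F = 0xE4

E4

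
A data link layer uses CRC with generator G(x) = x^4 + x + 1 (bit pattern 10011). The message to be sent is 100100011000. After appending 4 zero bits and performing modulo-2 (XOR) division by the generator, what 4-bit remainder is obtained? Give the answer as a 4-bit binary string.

0000

Append 4 zeros: 1001000110000000. Divide by 10011 (XOR where the leading bit is 1):
  pos 0: 10010 XOR 10011 = 00001
  pos 4: 10011 XOR 10011 = 00000
Remainder (last 4 bits) = 0000. This is the CRC / FCS.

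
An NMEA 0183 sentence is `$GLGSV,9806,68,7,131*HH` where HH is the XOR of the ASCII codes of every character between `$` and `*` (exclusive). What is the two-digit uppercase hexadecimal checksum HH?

XOR the ASCII codes of the payload characters:
  'G' = 0x47 → acc = 0x47
  'L' = 0x4C → acc = 0x0B
  'G' = 0x47 → acc = 0x4C
  'S' = 0x53 → acc = 0x1F
  'V' = 0x56 → acc = 0x49
  ',' = 0x2C → acc = 0x65
  '9' = 0x39 → acc = 0x5C
  '8' = 0x38 → acc = 0x64
  '0' = 0x30 → acc = 0x54
  '6' = 0x36 → acc = 0x62
  ',' = 0x2C → acc = 0x4E
  '6' = 0x36 → acc = 0x78
  '8' = 0x38 → acc = 0x40
  ',' = 0x2C → acc = 0x6C
  '7' = 0x37 → acc = 0x5B
  ',' = 0x2C → acc = 0x77
  '1' = 0x31 → acc = 0x46
  '3' = 0x33 → acc = 0x75
  '1' = 0x31 → acc = 0x44
Checksum = 0x44.

44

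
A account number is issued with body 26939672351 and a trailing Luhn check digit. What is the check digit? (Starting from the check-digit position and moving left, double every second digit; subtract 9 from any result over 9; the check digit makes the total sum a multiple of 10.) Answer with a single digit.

Partial digits right→left: 1 5 3 2 7 6 9 3 9 6 2
Double every second digit counting from the check-digit position (so the 1st, 3rd, 5th, ... of the partial from the right).
  doubled (with −9 where >9): 2 6 5 9 9 4 → sum 35
  kept as-is: 5 2 6 3 6 → sum 22
Total = 35 + 22 = 57.
Check digit = (10 − (57 mod 10)) mod 10 = 3.

3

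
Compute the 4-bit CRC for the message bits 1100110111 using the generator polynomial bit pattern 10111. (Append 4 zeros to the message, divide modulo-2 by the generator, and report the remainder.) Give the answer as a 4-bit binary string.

Append 4 zeros: 11001101110000. Divide by 10111 (XOR where the leading bit is 1):
  pos 0: 11001 XOR 10111 = 01110
  pos 1: 11101 XOR 10111 = 01010
  pos 2: 10100 XOR 10111 = 00011
  pos 5: 11111 XOR 10111 = 01000
  pos 6: 10000 XOR 10111 = 00111
  pos 8: 11100 XOR 10111 = 01011
  pos 9: 10110 XOR 10111 = 00001
Remainder (last 4 bits) = 0001. This is the CRC / FCS.

0001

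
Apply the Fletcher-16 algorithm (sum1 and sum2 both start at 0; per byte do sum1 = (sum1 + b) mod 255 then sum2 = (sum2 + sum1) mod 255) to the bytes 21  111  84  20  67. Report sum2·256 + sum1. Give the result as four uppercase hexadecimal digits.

Running sums (mod 255):
  after byte 0 (21): sum1=21, sum2=21
  after byte 1 (111): sum1=132, sum2=153
  after byte 2 (84): sum1=216, sum2=114
  after byte 3 (20): sum1=236, sum2=95
  after byte 4 (67): sum1=48, sum2=143
Checksum = sum2·256 + sum1 = 143·256 + 48 = 36656 = 0x8F30.

8F30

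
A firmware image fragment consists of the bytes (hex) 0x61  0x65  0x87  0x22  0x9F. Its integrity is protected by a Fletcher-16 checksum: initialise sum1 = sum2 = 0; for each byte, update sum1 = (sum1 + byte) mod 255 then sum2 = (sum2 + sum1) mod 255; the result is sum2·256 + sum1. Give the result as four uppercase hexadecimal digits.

Running sums (mod 255):
  after byte 0 (0x61): sum1=97, sum2=97
  after byte 1 (0x65): sum1=198, sum2=40
  after byte 2 (0x87): sum1=78, sum2=118
  after byte 3 (0x22): sum1=112, sum2=230
  after byte 4 (0x9F): sum1=16, sum2=246
Checksum = sum2·256 + sum1 = 246·256 + 16 = 62992 = 0xF610.

F610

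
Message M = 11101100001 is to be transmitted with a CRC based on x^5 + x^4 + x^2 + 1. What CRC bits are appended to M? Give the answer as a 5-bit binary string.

01010

Append 5 zeros: 1110110000100000. Divide by 110101 (XOR where the leading bit is 1):
  pos 0: 111011 XOR 110101 = 001110
  pos 2: 111000 XOR 110101 = 001101
  pos 4: 110100 XOR 110101 = 000001
  pos 9: 110000 XOR 110101 = 000101
Remainder (last 5 bits) = 01010. This is the CRC / FCS.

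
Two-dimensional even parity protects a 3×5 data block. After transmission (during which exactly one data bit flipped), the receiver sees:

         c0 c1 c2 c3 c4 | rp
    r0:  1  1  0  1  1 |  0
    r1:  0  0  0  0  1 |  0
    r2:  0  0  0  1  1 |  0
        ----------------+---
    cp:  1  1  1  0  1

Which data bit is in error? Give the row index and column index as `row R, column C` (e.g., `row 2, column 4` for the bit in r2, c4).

row 1, column 2

Recompute each row's even parity and compare to rp:
  r0: data parity 0, sent rp 0 → ok
  r1: data parity 1, sent rp 0 → mismatch
  r2: data parity 0, sent rp 0 → ok
Recompute each column's even parity and compare to cp:
  c0: data parity 1, sent cp 1 → ok
  c1: data parity 1, sent cp 1 → ok
  c2: data parity 0, sent cp 1 → mismatch
  c3: data parity 0, sent cp 0 → ok
  c4: data parity 1, sent cp 1 → ok
Exactly one row (r1) and one column (c2) fail → the flipped bit is at their intersection.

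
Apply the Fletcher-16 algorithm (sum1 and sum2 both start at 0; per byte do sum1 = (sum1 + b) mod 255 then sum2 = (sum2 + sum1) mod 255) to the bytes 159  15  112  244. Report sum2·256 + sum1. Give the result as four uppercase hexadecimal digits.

8114

Running sums (mod 255):
  after byte 0 (159): sum1=159, sum2=159
  after byte 1 (15): sum1=174, sum2=78
  after byte 2 (112): sum1=31, sum2=109
  after byte 3 (244): sum1=20, sum2=129
Checksum = sum2·256 + sum1 = 129·256 + 20 = 33044 = 0x8114.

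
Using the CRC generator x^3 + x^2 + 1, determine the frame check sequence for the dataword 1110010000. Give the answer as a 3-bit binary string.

000

Append 3 zeros: 1110010000000. Divide by 1101 (XOR where the leading bit is 1):
  pos 0: 1110 XOR 1101 = 0011
  pos 2: 1101 XOR 1101 = 0000
Remainder (last 3 bits) = 000. This is the CRC / FCS.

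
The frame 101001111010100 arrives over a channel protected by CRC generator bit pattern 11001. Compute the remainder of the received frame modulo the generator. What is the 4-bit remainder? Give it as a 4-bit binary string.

Modulo-2 division of 101001111010100 by 11001:
  pos 0: 10100 XOR 11001 = 01101
  pos 1: 11011 XOR 11001 = 00010
  pos 4: 10111 XOR 11001 = 01110
  pos 5: 11100 XOR 11001 = 00101
  pos 7: 10110 XOR 11001 = 01111
  pos 8: 11111 XOR 11001 = 00110
  pos 10: 11000 XOR 11001 = 00001
Remainder = 0001 (nonzero — an error is detected).

0001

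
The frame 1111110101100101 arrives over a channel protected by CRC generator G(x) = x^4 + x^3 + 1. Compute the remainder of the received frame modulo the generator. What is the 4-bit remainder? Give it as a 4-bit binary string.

Modulo-2 division of 1111110101100101 by 11001:
  pos 0: 11111 XOR 11001 = 00110
  pos 2: 11010 XOR 11001 = 00011
  pos 5: 11101 XOR 11001 = 00100
  pos 7: 10010 XOR 11001 = 01011
  pos 8: 10110 XOR 11001 = 01111
  pos 9: 11111 XOR 11001 = 00110
  pos 11: 11001 XOR 11001 = 00000
Remainder = 0000 (zero — the frame passes the CRC check).

0000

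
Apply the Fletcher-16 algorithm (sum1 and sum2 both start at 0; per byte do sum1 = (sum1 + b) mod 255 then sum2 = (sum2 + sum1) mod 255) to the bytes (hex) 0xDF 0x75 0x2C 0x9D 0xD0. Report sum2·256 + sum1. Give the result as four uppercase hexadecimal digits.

Running sums (mod 255):
  after byte 0 (0xDF): sum1=223, sum2=223
  after byte 1 (0x75): sum1=85, sum2=53
  after byte 2 (0x2C): sum1=129, sum2=182
  after byte 3 (0x9D): sum1=31, sum2=213
  after byte 4 (0xD0): sum1=239, sum2=197
Checksum = sum2·256 + sum1 = 197·256 + 239 = 50671 = 0xC5EF.

C5EF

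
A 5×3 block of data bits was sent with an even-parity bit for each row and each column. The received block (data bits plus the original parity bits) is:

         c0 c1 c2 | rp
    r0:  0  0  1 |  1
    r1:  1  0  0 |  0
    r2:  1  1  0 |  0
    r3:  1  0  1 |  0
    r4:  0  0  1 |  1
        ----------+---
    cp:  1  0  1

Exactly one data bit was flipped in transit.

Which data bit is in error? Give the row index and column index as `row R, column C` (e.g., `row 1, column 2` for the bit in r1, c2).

Recompute each row's even parity and compare to rp:
  r0: data parity 1, sent rp 1 → ok
  r1: data parity 1, sent rp 0 → mismatch
  r2: data parity 0, sent rp 0 → ok
  r3: data parity 0, sent rp 0 → ok
  r4: data parity 1, sent rp 1 → ok
Recompute each column's even parity and compare to cp:
  c0: data parity 1, sent cp 1 → ok
  c1: data parity 1, sent cp 0 → mismatch
  c2: data parity 1, sent cp 1 → ok
Exactly one row (r1) and one column (c1) fail → the flipped bit is at their intersection.

row 1, column 1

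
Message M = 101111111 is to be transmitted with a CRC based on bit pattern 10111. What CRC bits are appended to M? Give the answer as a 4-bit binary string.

0011

Append 4 zeros: 1011111110000. Divide by 10111 (XOR where the leading bit is 1):
  pos 0: 10111 XOR 10111 = 00000
  pos 5: 11110 XOR 10111 = 01001
  pos 6: 10010 XOR 10111 = 00101
  pos 8: 10100 XOR 10111 = 00011
Remainder (last 4 bits) = 0011. This is the CRC / FCS.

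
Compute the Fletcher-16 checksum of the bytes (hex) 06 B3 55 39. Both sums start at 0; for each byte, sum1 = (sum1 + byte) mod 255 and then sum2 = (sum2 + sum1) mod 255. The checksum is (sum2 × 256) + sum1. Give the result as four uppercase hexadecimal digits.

Running sums (mod 255):
  after byte 0 (06): sum1=6, sum2=6
  after byte 1 (B3): sum1=185, sum2=191
  after byte 2 (55): sum1=15, sum2=206
  after byte 3 (39): sum1=72, sum2=23
Checksum = sum2·256 + sum1 = 23·256 + 72 = 5960 = 0x1748.

1748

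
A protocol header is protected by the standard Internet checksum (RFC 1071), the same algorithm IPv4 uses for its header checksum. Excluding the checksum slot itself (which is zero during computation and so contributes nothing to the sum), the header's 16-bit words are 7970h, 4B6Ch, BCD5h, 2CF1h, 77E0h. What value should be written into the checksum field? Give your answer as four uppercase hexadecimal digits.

D97B

One's-complement addition (fold any carry out of bit 15 back into bit 0):
  0x7970 + 0x4B6C = 0x0C4DC
  0xC4DC + 0xBCD5 = 0x181B1 → wrap carry → 0x81B2
  0x81B2 + 0x2CF1 = 0x0AEA3
  0xAEA3 + 0x77E0 = 0x12683 → wrap carry → 0x2684
One's-complement sum = 0x2684.
Checksum = ~0x2684 & 0xFFFF = 0xD97B.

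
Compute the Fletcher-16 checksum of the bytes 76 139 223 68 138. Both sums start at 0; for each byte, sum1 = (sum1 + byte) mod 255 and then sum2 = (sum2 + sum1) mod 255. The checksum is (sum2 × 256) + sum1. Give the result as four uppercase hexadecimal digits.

Running sums (mod 255):
  after byte 0 (76): sum1=76, sum2=76
  after byte 1 (139): sum1=215, sum2=36
  after byte 2 (223): sum1=183, sum2=219
  after byte 3 (68): sum1=251, sum2=215
  after byte 4 (138): sum1=134, sum2=94
Checksum = sum2·256 + sum1 = 94·256 + 134 = 24198 = 0x5E86.

5E86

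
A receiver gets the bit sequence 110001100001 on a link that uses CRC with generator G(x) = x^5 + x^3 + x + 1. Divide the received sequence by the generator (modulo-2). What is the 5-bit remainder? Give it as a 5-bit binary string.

00010

Modulo-2 division of 110001100001 by 101011:
  pos 0: 110001 XOR 101011 = 011010
  pos 1: 110101 XOR 101011 = 011110
  pos 2: 111100 XOR 101011 = 010111
  pos 3: 101110 XOR 101011 = 000101
  pos 6: 101001 XOR 101011 = 000010
Remainder = 00010 (nonzero — an error is detected).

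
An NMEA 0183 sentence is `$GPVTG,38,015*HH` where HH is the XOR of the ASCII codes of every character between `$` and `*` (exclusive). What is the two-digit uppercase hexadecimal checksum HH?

XOR the ASCII codes of the payload characters:
  'G' = 0x47 → acc = 0x47
  'P' = 0x50 → acc = 0x17
  'V' = 0x56 → acc = 0x41
  'T' = 0x54 → acc = 0x15
  'G' = 0x47 → acc = 0x52
  ',' = 0x2C → acc = 0x7E
  '3' = 0x33 → acc = 0x4D
  '8' = 0x38 → acc = 0x75
  ',' = 0x2C → acc = 0x59
  '0' = 0x30 → acc = 0x69
  '1' = 0x31 → acc = 0x58
  '5' = 0x35 → acc = 0x6D
Checksum = 0x6D.

6D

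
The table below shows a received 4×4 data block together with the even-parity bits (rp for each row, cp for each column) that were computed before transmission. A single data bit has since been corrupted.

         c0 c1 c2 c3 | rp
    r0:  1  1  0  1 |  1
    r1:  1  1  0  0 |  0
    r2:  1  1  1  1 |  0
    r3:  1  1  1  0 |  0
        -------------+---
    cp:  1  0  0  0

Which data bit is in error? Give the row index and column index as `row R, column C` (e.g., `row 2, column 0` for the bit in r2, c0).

Recompute each row's even parity and compare to rp:
  r0: data parity 1, sent rp 1 → ok
  r1: data parity 0, sent rp 0 → ok
  r2: data parity 0, sent rp 0 → ok
  r3: data parity 1, sent rp 0 → mismatch
Recompute each column's even parity and compare to cp:
  c0: data parity 0, sent cp 1 → mismatch
  c1: data parity 0, sent cp 0 → ok
  c2: data parity 0, sent cp 0 → ok
  c3: data parity 0, sent cp 0 → ok
Exactly one row (r3) and one column (c0) fail → the flipped bit is at their intersection.

row 3, column 0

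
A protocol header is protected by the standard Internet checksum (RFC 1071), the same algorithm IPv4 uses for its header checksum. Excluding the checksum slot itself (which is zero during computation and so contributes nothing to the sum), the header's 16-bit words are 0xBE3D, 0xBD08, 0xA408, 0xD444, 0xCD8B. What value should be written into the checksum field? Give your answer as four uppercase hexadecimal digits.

3EE0

One's-complement addition (fold any carry out of bit 15 back into bit 0):
  0xBE3D + 0xBD08 = 0x17B45 → wrap carry → 0x7B46
  0x7B46 + 0xA408 = 0x11F4E → wrap carry → 0x1F4F
  0x1F4F + 0xD444 = 0x0F393
  0xF393 + 0xCD8B = 0x1C11E → wrap carry → 0xC11F
One's-complement sum = 0xC11F.
Checksum = ~0xC11F & 0xFFFF = 0x3EE0.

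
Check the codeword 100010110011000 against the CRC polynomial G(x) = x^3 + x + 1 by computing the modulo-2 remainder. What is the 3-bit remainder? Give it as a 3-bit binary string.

Modulo-2 division of 100010110011000 by 1011:
  pos 0: 1000 XOR 1011 = 0011
  pos 2: 1110 XOR 1011 = 0101
  pos 3: 1011 XOR 1011 = 0000
  pos 7: 1001 XOR 1011 = 0010
  pos 9: 1010 XOR 1011 = 0001
Remainder = 100 (nonzero — an error is detected).

100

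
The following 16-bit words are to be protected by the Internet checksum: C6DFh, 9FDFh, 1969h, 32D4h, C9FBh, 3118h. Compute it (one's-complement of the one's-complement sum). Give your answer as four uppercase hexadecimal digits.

51EF

One's-complement addition (fold any carry out of bit 15 back into bit 0):
  0xC6DF + 0x9FDF = 0x166BE → wrap carry → 0x66BF
  0x66BF + 0x1969 = 0x08028
  0x8028 + 0x32D4 = 0x0B2FC
  0xB2FC + 0xC9FB = 0x17CF7 → wrap carry → 0x7CF8
  0x7CF8 + 0x3118 = 0x0AE10
One's-complement sum = 0xAE10.
Checksum = ~0xAE10 & 0xFFFF = 0x51EF.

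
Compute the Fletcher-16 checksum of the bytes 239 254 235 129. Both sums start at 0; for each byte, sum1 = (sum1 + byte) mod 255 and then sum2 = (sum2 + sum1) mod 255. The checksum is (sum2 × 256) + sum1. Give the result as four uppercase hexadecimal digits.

165C

Running sums (mod 255):
  after byte 0 (239): sum1=239, sum2=239
  after byte 1 (254): sum1=238, sum2=222
  after byte 2 (235): sum1=218, sum2=185
  after byte 3 (129): sum1=92, sum2=22
Checksum = sum2·256 + sum1 = 22·256 + 92 = 5724 = 0x165C.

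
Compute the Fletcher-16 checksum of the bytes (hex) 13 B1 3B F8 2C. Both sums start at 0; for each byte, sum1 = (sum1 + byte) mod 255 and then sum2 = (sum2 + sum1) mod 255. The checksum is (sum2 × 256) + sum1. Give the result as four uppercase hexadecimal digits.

Running sums (mod 255):
  after byte 0 (13): sum1=19, sum2=19
  after byte 1 (B1): sum1=196, sum2=215
  after byte 2 (3B): sum1=0, sum2=215
  after byte 3 (F8): sum1=248, sum2=208
  after byte 4 (2C): sum1=37, sum2=245
Checksum = sum2·256 + sum1 = 245·256 + 37 = 62757 = 0xF525.

F525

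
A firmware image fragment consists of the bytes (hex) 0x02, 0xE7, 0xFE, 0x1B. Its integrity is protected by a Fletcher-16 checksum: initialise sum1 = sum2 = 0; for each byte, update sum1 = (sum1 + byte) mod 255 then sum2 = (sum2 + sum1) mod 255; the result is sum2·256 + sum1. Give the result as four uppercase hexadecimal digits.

Running sums (mod 255):
  after byte 0 (0x02): sum1=2, sum2=2
  after byte 1 (0xE7): sum1=233, sum2=235
  after byte 2 (0xFE): sum1=232, sum2=212
  after byte 3 (0x1B): sum1=4, sum2=216
Checksum = sum2·256 + sum1 = 216·256 + 4 = 55300 = 0xD804.

D804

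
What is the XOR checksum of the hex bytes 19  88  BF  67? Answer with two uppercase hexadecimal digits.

XOR the bytes together:
  start with 0x19
  0x19 ⊕ 0x88 = 0x91
  0x91 ⊕ 0xBF = 0x2E
  0x2E ⊕ 0x67 = 0x49

49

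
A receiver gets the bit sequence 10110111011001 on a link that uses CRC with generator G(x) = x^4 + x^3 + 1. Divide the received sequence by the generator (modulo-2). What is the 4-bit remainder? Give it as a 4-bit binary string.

0111

Modulo-2 division of 10110111011001 by 11001:
  pos 0: 10110 XOR 11001 = 01111
  pos 1: 11111 XOR 11001 = 00110
  pos 3: 11011 XOR 11001 = 00010
  pos 6: 10011 XOR 11001 = 01010
  pos 7: 10100 XOR 11001 = 01101
  pos 8: 11010 XOR 11001 = 00011
Remainder = 0111 (nonzero — an error is detected).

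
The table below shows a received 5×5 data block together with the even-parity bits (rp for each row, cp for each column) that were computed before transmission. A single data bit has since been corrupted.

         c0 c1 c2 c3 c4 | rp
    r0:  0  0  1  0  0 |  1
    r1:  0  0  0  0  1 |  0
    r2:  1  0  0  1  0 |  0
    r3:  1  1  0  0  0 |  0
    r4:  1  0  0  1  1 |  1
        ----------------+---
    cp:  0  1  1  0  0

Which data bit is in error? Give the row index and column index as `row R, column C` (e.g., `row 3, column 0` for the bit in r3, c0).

row 1, column 0

Recompute each row's even parity and compare to rp:
  r0: data parity 1, sent rp 1 → ok
  r1: data parity 1, sent rp 0 → mismatch
  r2: data parity 0, sent rp 0 → ok
  r3: data parity 0, sent rp 0 → ok
  r4: data parity 1, sent rp 1 → ok
Recompute each column's even parity and compare to cp:
  c0: data parity 1, sent cp 0 → mismatch
  c1: data parity 1, sent cp 1 → ok
  c2: data parity 1, sent cp 1 → ok
  c3: data parity 0, sent cp 0 → ok
  c4: data parity 0, sent cp 0 → ok
Exactly one row (r1) and one column (c0) fail → the flipped bit is at their intersection.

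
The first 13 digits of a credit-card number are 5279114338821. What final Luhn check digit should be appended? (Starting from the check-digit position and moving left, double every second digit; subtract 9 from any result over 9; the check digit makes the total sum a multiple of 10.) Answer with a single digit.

4

Partial digits right→left: 1 2 8 8 3 3 4 1 1 9 7 2 5
Double every second digit counting from the check-digit position (so the 1st, 3rd, 5th, ... of the partial from the right).
  doubled (with −9 where >9): 2 7 6 8 2 5 1 → sum 31
  kept as-is: 2 8 3 1 9 2 → sum 25
Total = 31 + 25 = 56.
Check digit = (10 − (56 mod 10)) mod 10 = 4.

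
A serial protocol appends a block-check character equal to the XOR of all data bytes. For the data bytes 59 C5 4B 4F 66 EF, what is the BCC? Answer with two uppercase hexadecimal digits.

XOR the bytes together:
  start with 0x59
  0x59 ⊕ 0xC5 = 0x9C
  0x9C ⊕ 0x4B = 0xD7
  0xD7 ⊕ 0x4F = 0x98
  0x98 ⊕ 0x66 = 0xFE
  0xFE ⊕ 0xEF = 0x11

11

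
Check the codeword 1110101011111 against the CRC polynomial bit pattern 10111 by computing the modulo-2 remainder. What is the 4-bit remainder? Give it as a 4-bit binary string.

Modulo-2 division of 1110101011111 by 10111:
  pos 0: 11101 XOR 10111 = 01010
  pos 1: 10100 XOR 10111 = 00011
  pos 4: 11101 XOR 10111 = 01010
  pos 5: 10101 XOR 10111 = 00010
  pos 8: 10111 XOR 10111 = 00000
Remainder = 0000 (zero — the frame passes the CRC check).

0000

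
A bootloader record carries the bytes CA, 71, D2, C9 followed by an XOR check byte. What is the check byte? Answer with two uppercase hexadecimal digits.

XOR the bytes together:
  start with 0xCA
  0xCA ⊕ 0x71 = 0xBB
  0xBB ⊕ 0xD2 = 0x69
  0x69 ⊕ 0xC9 = 0xA0

A0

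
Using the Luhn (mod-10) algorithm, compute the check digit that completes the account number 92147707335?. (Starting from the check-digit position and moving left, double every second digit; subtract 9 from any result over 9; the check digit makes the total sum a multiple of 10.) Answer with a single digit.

Partial digits right→left: 5 3 3 7 0 7 7 4 1 2 9
Double every second digit counting from the check-digit position (so the 1st, 3rd, 5th, ... of the partial from the right).
  doubled (with −9 where >9): 1 6 0 5 2 9 → sum 23
  kept as-is: 3 7 7 4 2 → sum 23
Total = 23 + 23 = 46.
Check digit = (10 − (46 mod 10)) mod 10 = 4.

4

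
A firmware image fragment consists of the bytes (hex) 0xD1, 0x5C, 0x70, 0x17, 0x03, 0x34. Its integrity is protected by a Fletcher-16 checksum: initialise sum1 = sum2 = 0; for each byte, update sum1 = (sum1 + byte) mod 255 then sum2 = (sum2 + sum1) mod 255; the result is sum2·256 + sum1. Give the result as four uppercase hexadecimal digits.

F9EC

Running sums (mod 255):
  after byte 0 (0xD1): sum1=209, sum2=209
  after byte 1 (0x5C): sum1=46, sum2=0
  after byte 2 (0x70): sum1=158, sum2=158
  after byte 3 (0x17): sum1=181, sum2=84
  after byte 4 (0x03): sum1=184, sum2=13
  after byte 5 (0x34): sum1=236, sum2=249
Checksum = sum2·256 + sum1 = 249·256 + 236 = 63980 = 0xF9EC.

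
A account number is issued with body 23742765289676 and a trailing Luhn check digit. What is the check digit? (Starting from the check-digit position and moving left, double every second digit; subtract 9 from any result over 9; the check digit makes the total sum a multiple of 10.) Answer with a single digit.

2

Partial digits right→left: 6 7 6 9 8 2 5 6 7 2 4 7 3 2
Double every second digit counting from the check-digit position (so the 1st, 3rd, 5th, ... of the partial from the right).
  doubled (with −9 where >9): 3 3 7 1 5 8 6 → sum 33
  kept as-is: 7 9 2 6 2 7 2 → sum 35
Total = 33 + 35 = 68.
Check digit = (10 − (68 mod 10)) mod 10 = 2.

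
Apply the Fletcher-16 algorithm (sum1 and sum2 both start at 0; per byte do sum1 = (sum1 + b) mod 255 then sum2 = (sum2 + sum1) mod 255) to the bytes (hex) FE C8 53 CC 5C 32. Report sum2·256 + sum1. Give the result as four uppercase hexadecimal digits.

Running sums (mod 255):
  after byte 0 (FE): sum1=254, sum2=254
  after byte 1 (C8): sum1=199, sum2=198
  after byte 2 (53): sum1=27, sum2=225
  after byte 3 (CC): sum1=231, sum2=201
  after byte 4 (5C): sum1=68, sum2=14
  after byte 5 (32): sum1=118, sum2=132
Checksum = sum2·256 + sum1 = 132·256 + 118 = 33910 = 0x8476.

8476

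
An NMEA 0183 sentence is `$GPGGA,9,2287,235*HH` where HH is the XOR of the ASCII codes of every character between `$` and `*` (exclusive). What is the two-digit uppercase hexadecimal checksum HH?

78

XOR the ASCII codes of the payload characters:
  'G' = 0x47 → acc = 0x47
  'P' = 0x50 → acc = 0x17
  'G' = 0x47 → acc = 0x50
  'G' = 0x47 → acc = 0x17
  'A' = 0x41 → acc = 0x56
  ',' = 0x2C → acc = 0x7A
  '9' = 0x39 → acc = 0x43
  ',' = 0x2C → acc = 0x6F
  '2' = 0x32 → acc = 0x5D
  '2' = 0x32 → acc = 0x6F
  '8' = 0x38 → acc = 0x57
  '7' = 0x37 → acc = 0x60
  ',' = 0x2C → acc = 0x4C
  '2' = 0x32 → acc = 0x7E
  '3' = 0x33 → acc = 0x4D
  '5' = 0x35 → acc = 0x78
Checksum = 0x78.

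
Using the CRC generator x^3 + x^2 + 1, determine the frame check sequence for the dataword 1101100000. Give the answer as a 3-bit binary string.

010

Append 3 zeros: 1101100000000. Divide by 1101 (XOR where the leading bit is 1):
  pos 0: 1101 XOR 1101 = 0000
  pos 4: 1000 XOR 1101 = 0101
  pos 5: 1010 XOR 1101 = 0111
  pos 6: 1110 XOR 1101 = 0011
  pos 8: 1100 XOR 1101 = 0001
Remainder (last 3 bits) = 010. This is the CRC / FCS.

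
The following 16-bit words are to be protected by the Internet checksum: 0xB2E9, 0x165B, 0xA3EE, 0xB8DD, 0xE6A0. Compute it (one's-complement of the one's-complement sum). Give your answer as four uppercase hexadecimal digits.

One's-complement addition (fold any carry out of bit 15 back into bit 0):
  0xB2E9 + 0x165B = 0x0C944
  0xC944 + 0xA3EE = 0x16D32 → wrap carry → 0x6D33
  0x6D33 + 0xB8DD = 0x12610 → wrap carry → 0x2611
  0x2611 + 0xE6A0 = 0x10CB1 → wrap carry → 0x0CB2
One's-complement sum = 0x0CB2.
Checksum = ~0x0CB2 & 0xFFFF = 0xF34D.

F34D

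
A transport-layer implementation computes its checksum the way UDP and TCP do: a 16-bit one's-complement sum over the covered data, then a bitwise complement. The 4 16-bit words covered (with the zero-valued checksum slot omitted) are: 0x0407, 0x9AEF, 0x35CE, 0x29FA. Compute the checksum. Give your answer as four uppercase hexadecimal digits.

One's-complement addition (fold any carry out of bit 15 back into bit 0):
  0x0407 + 0x9AEF = 0x09EF6
  0x9EF6 + 0x35CE = 0x0D4C4
  0xD4C4 + 0x29FA = 0x0FEBE
One's-complement sum = 0xFEBE.
Checksum = ~0xFEBE & 0xFFFF = 0x0141.

0141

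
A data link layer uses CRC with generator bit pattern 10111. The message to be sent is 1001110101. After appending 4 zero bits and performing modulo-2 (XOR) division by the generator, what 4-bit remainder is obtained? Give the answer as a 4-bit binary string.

Append 4 zeros: 10011101010000. Divide by 10111 (XOR where the leading bit is 1):
  pos 0: 10011 XOR 10111 = 00100
  pos 2: 10010 XOR 10111 = 00101
  pos 4: 10110 XOR 10111 = 00001
  pos 8: 11000 XOR 10111 = 01111
  pos 9: 11110 XOR 10111 = 01001
Remainder (last 4 bits) = 1001. This is the CRC / FCS.

1001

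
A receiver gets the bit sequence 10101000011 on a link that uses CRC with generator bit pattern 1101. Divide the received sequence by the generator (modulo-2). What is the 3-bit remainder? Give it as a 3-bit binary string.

Modulo-2 division of 10101000011 by 1101:
  pos 0: 1010 XOR 1101 = 0111
  pos 1: 1111 XOR 1101 = 0010
  pos 3: 1000 XOR 1101 = 0101
  pos 4: 1010 XOR 1101 = 0111
  pos 5: 1110 XOR 1101 = 0011
  pos 7: 1111 XOR 1101 = 0010
Remainder = 010 (nonzero — an error is detected).

010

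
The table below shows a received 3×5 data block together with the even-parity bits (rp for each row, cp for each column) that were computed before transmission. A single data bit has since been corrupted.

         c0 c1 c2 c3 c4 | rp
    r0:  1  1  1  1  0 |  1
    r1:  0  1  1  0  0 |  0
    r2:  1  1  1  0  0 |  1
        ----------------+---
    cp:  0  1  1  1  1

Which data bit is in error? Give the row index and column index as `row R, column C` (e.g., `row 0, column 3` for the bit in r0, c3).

Recompute each row's even parity and compare to rp:
  r0: data parity 0, sent rp 1 → mismatch
  r1: data parity 0, sent rp 0 → ok
  r2: data parity 1, sent rp 1 → ok
Recompute each column's even parity and compare to cp:
  c0: data parity 0, sent cp 0 → ok
  c1: data parity 1, sent cp 1 → ok
  c2: data parity 1, sent cp 1 → ok
  c3: data parity 1, sent cp 1 → ok
  c4: data parity 0, sent cp 1 → mismatch
Exactly one row (r0) and one column (c4) fail → the flipped bit is at their intersection.

row 0, column 4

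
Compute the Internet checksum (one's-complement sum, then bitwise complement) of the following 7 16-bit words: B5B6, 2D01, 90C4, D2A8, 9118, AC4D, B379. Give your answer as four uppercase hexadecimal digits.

One's-complement addition (fold any carry out of bit 15 back into bit 0):
  0xB5B6 + 0x2D01 = 0x0E2B7
  0xE2B7 + 0x90C4 = 0x1737B → wrap carry → 0x737C
  0x737C + 0xD2A8 = 0x14624 → wrap carry → 0x4625
  0x4625 + 0x9118 = 0x0D73D
  0xD73D + 0xAC4D = 0x1838A → wrap carry → 0x838B
  0x838B + 0xB379 = 0x13704 → wrap carry → 0x3705
One's-complement sum = 0x3705.
Checksum = ~0x3705 & 0xFFFF = 0xC8FA.

C8FA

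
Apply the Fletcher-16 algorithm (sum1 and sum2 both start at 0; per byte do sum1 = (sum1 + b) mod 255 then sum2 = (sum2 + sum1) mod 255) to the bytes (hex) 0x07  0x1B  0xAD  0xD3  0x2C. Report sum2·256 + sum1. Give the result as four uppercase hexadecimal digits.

Running sums (mod 255):
  after byte 0 (0x07): sum1=7, sum2=7
  after byte 1 (0x1B): sum1=34, sum2=41
  after byte 2 (0xAD): sum1=207, sum2=248
  after byte 3 (0xD3): sum1=163, sum2=156
  after byte 4 (0x2C): sum1=207, sum2=108
Checksum = sum2·256 + sum1 = 108·256 + 207 = 27855 = 0x6CCF.

6CCF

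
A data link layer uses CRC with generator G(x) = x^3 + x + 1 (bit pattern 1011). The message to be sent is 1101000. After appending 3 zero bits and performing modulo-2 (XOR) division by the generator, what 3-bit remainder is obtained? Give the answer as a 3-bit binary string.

Append 3 zeros: 1101000000. Divide by 1011 (XOR where the leading bit is 1):
  pos 0: 1101 XOR 1011 = 0110
  pos 1: 1100 XOR 1011 = 0111
  pos 2: 1110 XOR 1011 = 0101
  pos 3: 1010 XOR 1011 = 0001
  pos 6: 1000 XOR 1011 = 0011
Remainder (last 3 bits) = 011. This is the CRC / FCS.

011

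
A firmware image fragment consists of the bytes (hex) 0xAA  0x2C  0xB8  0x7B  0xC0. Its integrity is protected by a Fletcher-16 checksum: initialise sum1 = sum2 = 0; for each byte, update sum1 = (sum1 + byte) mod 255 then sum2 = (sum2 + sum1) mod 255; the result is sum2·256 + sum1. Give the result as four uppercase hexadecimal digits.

Running sums (mod 255):
  after byte 0 (0xAA): sum1=170, sum2=170
  after byte 1 (0x2C): sum1=214, sum2=129
  after byte 2 (0xB8): sum1=143, sum2=17
  after byte 3 (0x7B): sum1=11, sum2=28
  after byte 4 (0xC0): sum1=203, sum2=231
Checksum = sum2·256 + sum1 = 231·256 + 203 = 59339 = 0xE7CB.

E7CB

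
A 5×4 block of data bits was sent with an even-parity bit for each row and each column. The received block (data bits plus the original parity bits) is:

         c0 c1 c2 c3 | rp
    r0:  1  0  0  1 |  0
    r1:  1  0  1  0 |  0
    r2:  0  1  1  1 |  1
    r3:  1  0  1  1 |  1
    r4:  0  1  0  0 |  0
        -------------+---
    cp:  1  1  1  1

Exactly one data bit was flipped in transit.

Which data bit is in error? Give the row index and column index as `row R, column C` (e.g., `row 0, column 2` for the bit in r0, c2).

Recompute each row's even parity and compare to rp:
  r0: data parity 0, sent rp 0 → ok
  r1: data parity 0, sent rp 0 → ok
  r2: data parity 1, sent rp 1 → ok
  r3: data parity 1, sent rp 1 → ok
  r4: data parity 1, sent rp 0 → mismatch
Recompute each column's even parity and compare to cp:
  c0: data parity 1, sent cp 1 → ok
  c1: data parity 0, sent cp 1 → mismatch
  c2: data parity 1, sent cp 1 → ok
  c3: data parity 1, sent cp 1 → ok
Exactly one row (r4) and one column (c1) fail → the flipped bit is at their intersection.

row 4, column 1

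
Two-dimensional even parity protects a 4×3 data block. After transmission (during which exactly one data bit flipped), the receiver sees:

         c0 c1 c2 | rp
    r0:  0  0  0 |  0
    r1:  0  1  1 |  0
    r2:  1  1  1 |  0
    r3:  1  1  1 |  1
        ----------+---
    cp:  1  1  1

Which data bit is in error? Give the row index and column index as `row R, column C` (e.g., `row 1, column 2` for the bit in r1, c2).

row 2, column 0

Recompute each row's even parity and compare to rp:
  r0: data parity 0, sent rp 0 → ok
  r1: data parity 0, sent rp 0 → ok
  r2: data parity 1, sent rp 0 → mismatch
  r3: data parity 1, sent rp 1 → ok
Recompute each column's even parity and compare to cp:
  c0: data parity 0, sent cp 1 → mismatch
  c1: data parity 1, sent cp 1 → ok
  c2: data parity 1, sent cp 1 → ok
Exactly one row (r2) and one column (c0) fail → the flipped bit is at their intersection.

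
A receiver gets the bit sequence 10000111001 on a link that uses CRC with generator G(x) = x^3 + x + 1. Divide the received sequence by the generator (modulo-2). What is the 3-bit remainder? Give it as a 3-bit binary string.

000

Modulo-2 division of 10000111001 by 1011:
  pos 0: 1000 XOR 1011 = 0011
  pos 2: 1101 XOR 1011 = 0110
  pos 3: 1101 XOR 1011 = 0110
  pos 4: 1101 XOR 1011 = 0110
  pos 5: 1100 XOR 1011 = 0111
  pos 6: 1110 XOR 1011 = 0101
  pos 7: 1011 XOR 1011 = 0000
Remainder = 000 (zero — the frame passes the CRC check).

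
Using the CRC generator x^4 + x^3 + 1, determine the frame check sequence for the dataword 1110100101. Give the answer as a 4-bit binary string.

Append 4 zeros: 11101001010000. Divide by 11001 (XOR where the leading bit is 1):
  pos 0: 11101 XOR 11001 = 00100
  pos 2: 10000 XOR 11001 = 01001
  pos 3: 10011 XOR 11001 = 01010
  pos 4: 10100 XOR 11001 = 01101
  pos 5: 11011 XOR 11001 = 00010
  pos 8: 10000 XOR 11001 = 01001
  pos 9: 10010 XOR 11001 = 01011
Remainder (last 4 bits) = 1011. This is the CRC / FCS.

1011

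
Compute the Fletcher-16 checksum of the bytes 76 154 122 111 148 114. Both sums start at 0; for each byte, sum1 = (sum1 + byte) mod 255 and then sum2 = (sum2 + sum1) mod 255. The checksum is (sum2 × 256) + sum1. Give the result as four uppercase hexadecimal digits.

A2D7

Running sums (mod 255):
  after byte 0 (76): sum1=76, sum2=76
  after byte 1 (154): sum1=230, sum2=51
  after byte 2 (122): sum1=97, sum2=148
  after byte 3 (111): sum1=208, sum2=101
  after byte 4 (148): sum1=101, sum2=202
  after byte 5 (114): sum1=215, sum2=162
Checksum = sum2·256 + sum1 = 162·256 + 215 = 41687 = 0xA2D7.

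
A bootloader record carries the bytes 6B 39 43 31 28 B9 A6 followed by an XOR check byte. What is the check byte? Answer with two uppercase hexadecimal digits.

17

XOR the bytes together:
  start with 0x6B
  0x6B ⊕ 0x39 = 0x52
  0x52 ⊕ 0x43 = 0x11
  0x11 ⊕ 0x31 = 0x20
  0x20 ⊕ 0x28 = 0x08
  0x08 ⊕ 0xB9 = 0xB1
  0xB1 ⊕ 0xA6 = 0x17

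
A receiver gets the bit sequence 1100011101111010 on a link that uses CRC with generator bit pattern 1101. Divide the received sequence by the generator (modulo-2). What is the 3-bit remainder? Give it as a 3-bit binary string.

101

Modulo-2 division of 1100011101111010 by 1101:
  pos 0: 1100 XOR 1101 = 0001
  pos 3: 1011 XOR 1101 = 0110
  pos 4: 1101 XOR 1101 = 0000
  pos 9: 1111 XOR 1101 = 0010
  pos 11: 1001 XOR 1101 = 0100
  pos 12: 1000 XOR 1101 = 0101
Remainder = 101 (nonzero — an error is detected).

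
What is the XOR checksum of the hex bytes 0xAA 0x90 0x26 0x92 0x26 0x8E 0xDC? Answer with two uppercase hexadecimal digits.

XOR the bytes together:
  start with 0xAA
  0xAA ⊕ 0x90 = 0x3A
  0x3A ⊕ 0x26 = 0x1C
  0x1C ⊕ 0x92 = 0x8E
  0x8E ⊕ 0x26 = 0xA8
  0xA8 ⊕ 0x8E = 0x26
  0x26 ⊕ 0xDC = 0xFA

FA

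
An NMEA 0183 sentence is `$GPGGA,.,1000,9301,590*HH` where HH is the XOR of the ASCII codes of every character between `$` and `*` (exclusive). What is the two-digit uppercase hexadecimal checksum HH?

4E

XOR the ASCII codes of the payload characters:
  'G' = 0x47 → acc = 0x47
  'P' = 0x50 → acc = 0x17
  'G' = 0x47 → acc = 0x50
  'G' = 0x47 → acc = 0x17
  'A' = 0x41 → acc = 0x56
  ',' = 0x2C → acc = 0x7A
  '.' = 0x2E → acc = 0x54
  ',' = 0x2C → acc = 0x78
  '1' = 0x31 → acc = 0x49
  '0' = 0x30 → acc = 0x79
  '0' = 0x30 → acc = 0x49
  '0' = 0x30 → acc = 0x79
  ',' = 0x2C → acc = 0x55
  '9' = 0x39 → acc = 0x6C
  '3' = 0x33 → acc = 0x5F
  '0' = 0x30 → acc = 0x6F
  '1' = 0x31 → acc = 0x5E
  ',' = 0x2C → acc = 0x72
  '5' = 0x35 → acc = 0x47
  '9' = 0x39 → acc = 0x7E
  '0' = 0x30 → acc = 0x4E
Checksum = 0x4E.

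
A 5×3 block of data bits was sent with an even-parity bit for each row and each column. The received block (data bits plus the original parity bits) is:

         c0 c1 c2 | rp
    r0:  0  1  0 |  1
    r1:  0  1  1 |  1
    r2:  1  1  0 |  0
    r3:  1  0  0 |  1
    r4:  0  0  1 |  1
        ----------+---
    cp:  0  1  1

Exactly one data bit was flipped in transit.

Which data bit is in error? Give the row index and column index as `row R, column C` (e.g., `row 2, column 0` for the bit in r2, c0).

row 1, column 2

Recompute each row's even parity and compare to rp:
  r0: data parity 1, sent rp 1 → ok
  r1: data parity 0, sent rp 1 → mismatch
  r2: data parity 0, sent rp 0 → ok
  r3: data parity 1, sent rp 1 → ok
  r4: data parity 1, sent rp 1 → ok
Recompute each column's even parity and compare to cp:
  c0: data parity 0, sent cp 0 → ok
  c1: data parity 1, sent cp 1 → ok
  c2: data parity 0, sent cp 1 → mismatch
Exactly one row (r1) and one column (c2) fail → the flipped bit is at their intersection.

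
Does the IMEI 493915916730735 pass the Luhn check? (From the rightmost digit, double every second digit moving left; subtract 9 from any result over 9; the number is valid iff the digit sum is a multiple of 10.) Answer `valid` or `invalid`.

valid

From the right, keep odd positions and double even positions (subtract 9 from any doubled value over 9):
  doubled (positions 2,4,...): 6 0 5 2 1 9 9 → sum 32
  kept (positions 1,3,...): 5 7 3 6 9 1 3 4 → sum 38
Total = 70.
70 mod 10 = 0, so the number is valid.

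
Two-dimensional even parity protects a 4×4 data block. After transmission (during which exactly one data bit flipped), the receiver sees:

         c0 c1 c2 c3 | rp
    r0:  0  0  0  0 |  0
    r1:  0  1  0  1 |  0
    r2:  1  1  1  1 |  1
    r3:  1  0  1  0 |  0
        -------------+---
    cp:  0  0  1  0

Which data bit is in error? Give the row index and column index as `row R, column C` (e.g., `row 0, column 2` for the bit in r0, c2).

Recompute each row's even parity and compare to rp:
  r0: data parity 0, sent rp 0 → ok
  r1: data parity 0, sent rp 0 → ok
  r2: data parity 0, sent rp 1 → mismatch
  r3: data parity 0, sent rp 0 → ok
Recompute each column's even parity and compare to cp:
  c0: data parity 0, sent cp 0 → ok
  c1: data parity 0, sent cp 0 → ok
  c2: data parity 0, sent cp 1 → mismatch
  c3: data parity 0, sent cp 0 → ok
Exactly one row (r2) and one column (c2) fail → the flipped bit is at their intersection.

row 2, column 2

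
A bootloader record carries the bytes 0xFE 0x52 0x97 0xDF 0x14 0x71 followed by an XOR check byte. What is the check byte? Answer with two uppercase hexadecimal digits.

XOR the bytes together:
  start with 0xFE
  0xFE ⊕ 0x52 = 0xAC
  0xAC ⊕ 0x97 = 0x3B
  0x3B ⊕ 0xDF = 0xE4
  0xE4 ⊕ 0x14 = 0xF0
  0xF0 ⊕ 0x71 = 0x81

81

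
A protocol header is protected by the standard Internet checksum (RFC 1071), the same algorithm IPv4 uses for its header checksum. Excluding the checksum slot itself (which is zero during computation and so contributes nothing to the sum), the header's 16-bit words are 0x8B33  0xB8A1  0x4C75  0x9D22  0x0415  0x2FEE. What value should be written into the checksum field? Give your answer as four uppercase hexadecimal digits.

9E8F

One's-complement addition (fold any carry out of bit 15 back into bit 0):
  0x8B33 + 0xB8A1 = 0x143D4 → wrap carry → 0x43D5
  0x43D5 + 0x4C75 = 0x0904A
  0x904A + 0x9D22 = 0x12D6C → wrap carry → 0x2D6D
  0x2D6D + 0x0415 = 0x03182
  0x3182 + 0x2FEE = 0x06170
One's-complement sum = 0x6170.
Checksum = ~0x6170 & 0xFFFF = 0x9E8F.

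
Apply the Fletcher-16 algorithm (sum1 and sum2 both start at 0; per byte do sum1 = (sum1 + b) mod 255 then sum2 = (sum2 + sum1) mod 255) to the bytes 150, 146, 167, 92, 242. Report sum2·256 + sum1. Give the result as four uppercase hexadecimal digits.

DD20

Running sums (mod 255):
  after byte 0 (150): sum1=150, sum2=150
  after byte 1 (146): sum1=41, sum2=191
  after byte 2 (167): sum1=208, sum2=144
  after byte 3 (92): sum1=45, sum2=189
  after byte 4 (242): sum1=32, sum2=221
Checksum = sum2·256 + sum1 = 221·256 + 32 = 56608 = 0xDD20.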